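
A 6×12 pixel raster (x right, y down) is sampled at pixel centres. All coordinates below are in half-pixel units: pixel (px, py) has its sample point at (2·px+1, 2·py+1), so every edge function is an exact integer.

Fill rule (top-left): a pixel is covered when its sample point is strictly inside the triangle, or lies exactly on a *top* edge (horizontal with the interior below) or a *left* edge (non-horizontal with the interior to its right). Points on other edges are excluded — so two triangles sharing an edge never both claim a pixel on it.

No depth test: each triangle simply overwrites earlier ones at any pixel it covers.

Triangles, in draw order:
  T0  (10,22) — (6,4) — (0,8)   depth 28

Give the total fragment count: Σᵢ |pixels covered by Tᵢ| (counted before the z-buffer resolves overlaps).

T0:
  2·area = 124  (B↔C swapped to make it positive)
  edge (10, 22)→(0, 8): d=(-10,-14) top-left  bias=+0
  edge (0, 8)→(6, 4): d=(6,-4) top-left  bias=+0
  edge (6, 4)→(10, 22): d=(4,18) right/bottom  bias=-1
    (2,2)@(5, 5): e=[100,2,22] → █
    (3,2)@(7, 5): e=[128,10,-14] → ·
    (1,3)@(3, 7): e=[52,6,66] → █
    (3,3)@(7, 7): e=[108,22,-6] → ·
    (0,4)@(1, 9): e=[4,10,110] → █
    (3,4)@(7, 9): e=[88,34,2] → █
    (4,4)@(9, 9): e=[116,42,-34] → ·
    (0,5)@(1, 11): e=[-16,22,118] → ·
    (1,5)@(3, 11): e=[12,30,82] → █
    (4,5)@(9, 11): e=[96,54,-26] → ·
    (1,6)@(3, 13): e=[-8,42,90] → ·
    (2,6)@(5, 13): e=[20,50,54] → █
    (2,7)@(5, 15): e=[0,62,62] → █  [on edge]
  covered (16 px):
    · · · · · ·
    · · · · · ·
    · · █ · · ·
    · █ █ · · ·
    █ █ █ █ · ·
    · █ █ █ · ·
    · · █ █ · ·
    · · █ █ · ·
    · · · █ · ·
    · · · · █ ·
    · · · · · ·
    · · · · · ·

Result: 16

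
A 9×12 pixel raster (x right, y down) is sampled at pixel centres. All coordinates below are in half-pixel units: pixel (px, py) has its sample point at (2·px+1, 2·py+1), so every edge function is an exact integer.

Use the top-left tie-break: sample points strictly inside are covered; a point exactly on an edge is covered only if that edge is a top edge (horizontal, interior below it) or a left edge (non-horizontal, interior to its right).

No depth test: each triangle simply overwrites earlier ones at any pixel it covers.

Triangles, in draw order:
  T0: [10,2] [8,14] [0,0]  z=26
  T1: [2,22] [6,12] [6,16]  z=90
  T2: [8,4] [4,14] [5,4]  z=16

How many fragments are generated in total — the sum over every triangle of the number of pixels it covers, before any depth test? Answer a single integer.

T0:
  2·area = 124
  edge (10, 2)→(8, 14): d=(-2,12) right/bottom  bias=-1
  edge (8, 14)→(0, 0): d=(-8,-14) top-left  bias=+0
  edge (0, 0)→(10, 2): d=(10,2) right/bottom  bias=-1
    (0,0)@(1, 1): e=[110,6,8] → X
    (1,0)@(3, 1): e=[86,34,4] → X
    (2,0)@(5, 1): e=[62,62,0] → .  [on edge]
    (0,1)@(1, 3): e=[106,-10,28] → .
    (1,1)@(3, 3): e=[82,18,24] → X
    (2,1)@(5, 3): e=[58,46,20] → X
    (3,1)@(7, 3): e=[34,74,16] → X
    (4,1)@(9, 3): e=[10,102,12] → X
    (5,1)@(11, 3): e=[-14,130,8] → .
    (7,1)@(15, 3): e=[-62,186,0] → .  [on edge]
    (1,2)@(3, 5): e=[78,2,44] → X
    (5,2)@(11, 5): e=[-18,114,28] → .
  covered (15 px):
    X X . . . . . . .
    . X X X X . . . .
    . X X X X . . . .
    . . X X X . . . .
    . . . X . . . . .
    . . . X . . . . .
    . . . . . . . . .
    . . . . . . . . .
    . . . . . . . . .
    . . . . . . . . .
    . . . . . . . . .
    . . . . . . . . .
T1:
  2·area = 16
  edge (2, 22)→(6, 12): d=(4,-10) top-left  bias=+0
  edge (6, 12)→(6, 16): d=(0,4) right/bottom  bias=-1
  edge (6, 16)→(2, 22): d=(-4,6) right/bottom  bias=-1
    (2,7)@(5, 15): e=[2,4,10] → X
    (3,7)@(7, 15): e=[22,-4,-2] → .
    (2,8)@(5, 17): e=[10,4,2] → X
    (3,8)@(7, 17): e=[30,-4,-10] → .
    (2,9)@(5, 19): e=[18,4,-6] → .
  covered (2 px):
    . . . . . . . . .
    . . . . . . . . .
    . . . . . . . . .
    . . . . . . . . .
    . . . . . . . . .
    . . . . . . . . .
    . . . . . . . . .
    . . X . . . . . .
    . . X . . . . . .
    . . . . . . . . .
    . . . . . . . . .
    . . . . . . . . .
T2:
  2·area = 30
  edge (8, 4)→(4, 14): d=(-4,10) right/bottom  bias=-1
  edge (4, 14)→(5, 4): d=(1,-10) top-left  bias=+0
  edge (5, 4)→(8, 4): d=(3,0) top-left  bias=+0
    (2,2)@(5, 5): e=[26,1,3] → X
    (3,2)@(7, 5): e=[6,21,3] → X
    (4,2)@(9, 5): e=[-14,41,3] → .
    (2,3)@(5, 7): e=[18,3,9] → X
    (3,3)@(7, 7): e=[-2,23,9] → .
    (2,4)@(5, 9): e=[10,5,15] → X
    (3,4)@(7, 9): e=[-10,25,15] → .
    (2,5)@(5, 11): e=[2,7,21] → X
    (3,5)@(7, 11): e=[-18,27,21] → .
    (2,6)@(5, 13): e=[-6,9,27] → .
  covered (5 px):
    . . . . . . . . .
    . . . . . . . . .
    . . X X . . . . .
    . . X . . . . . .
    . . X . . . . . .
    . . X . . . . . .
    . . . . . . . . .
    . . . . . . . . .
    . . . . . . . . .
    . . . . . . . . .
    . . . . . . . . .
    . . . . . . . . .

Result: 22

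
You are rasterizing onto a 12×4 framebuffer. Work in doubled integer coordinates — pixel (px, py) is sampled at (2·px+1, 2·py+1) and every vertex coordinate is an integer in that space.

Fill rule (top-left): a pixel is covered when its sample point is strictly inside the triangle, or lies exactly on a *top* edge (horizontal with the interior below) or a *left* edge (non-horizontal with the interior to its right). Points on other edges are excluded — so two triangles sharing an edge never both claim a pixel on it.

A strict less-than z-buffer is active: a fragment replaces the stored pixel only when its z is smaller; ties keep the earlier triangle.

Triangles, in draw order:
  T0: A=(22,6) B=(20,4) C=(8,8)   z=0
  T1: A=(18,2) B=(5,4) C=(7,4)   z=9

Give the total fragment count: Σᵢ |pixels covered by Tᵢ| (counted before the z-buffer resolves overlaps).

T0:
  2·area = 32  (B↔C swapped to make it positive)
  edge (22, 6)→(8, 8): d=(-14,2) right/bottom  bias=-1
  edge (8, 8)→(20, 4): d=(12,-4) top-left  bias=+0
  edge (20, 4)→(22, 6): d=(2,2) right/bottom  bias=-1
    (8,0)@(17, 1): e=[80,-48,0] → ·  [on edge]
    (9,1)@(19, 3): e=[48,-16,0] → ·  [on edge]
    (11,1)@(23, 3): e=[40,0,-8] → ·  [on edge]
    (8,2)@(17, 5): e=[24,0,8] → █  [on edge]
    (9,2)@(19, 5): e=[20,8,4] → █
    (10,2)@(21, 5): e=[16,16,0] → ·  [on edge]
    (5,3)@(11, 7): e=[8,0,24] → █  [on edge]
    (6,3)@(13, 7): e=[4,8,20] → █
    (7,3)@(15, 7): e=[0,16,16] → ·  [on edge]
    (8,3)@(17, 7): e=[-4,24,12] → ·
    (9,3)@(19, 7): e=[-8,32,8] → ·
    (11,3)@(23, 7): e=[-16,48,0] → ·  [on edge]
  covered (4 px):
    · · · · · · · · · · · ·
    · · · · · · · · · · · ·
    · · · · · · · · █ █ · ·
    · · · · · █ █ · · · · ·
T1:
  2·area = 4  (B↔C swapped to make it positive)
  edge (18, 2)→(7, 4): d=(-11,2) right/bottom  bias=-1
  edge (7, 4)→(5, 4): d=(-2,0) right/bottom  bias=-1
  edge (5, 4)→(18, 2): d=(13,-2) top-left  bias=+0
  covered (0 px):
    · · · · · · · · · · · ·
    · · · · · · · · · · · ·
    · · · · · · · · · · · ·
    · · · · · · · · · · · ·

Result: 4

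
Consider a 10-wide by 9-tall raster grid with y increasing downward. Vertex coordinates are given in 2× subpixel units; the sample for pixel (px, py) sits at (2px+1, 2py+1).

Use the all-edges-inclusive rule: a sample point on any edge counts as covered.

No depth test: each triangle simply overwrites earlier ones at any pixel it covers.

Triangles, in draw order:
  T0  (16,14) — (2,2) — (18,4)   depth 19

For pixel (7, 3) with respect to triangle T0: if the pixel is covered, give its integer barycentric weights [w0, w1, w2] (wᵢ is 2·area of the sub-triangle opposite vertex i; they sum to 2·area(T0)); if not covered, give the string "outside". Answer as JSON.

T0:
  2·area = 164
  edge (16, 14)→(2, 2): d=(-14,-12) inclusive
  edge (2, 2)→(18, 4): d=(16,2) inclusive
  edge (18, 4)→(16, 14): d=(-2,10) inclusive
    (2,1)@(5, 3): e=[22,10,132] → █
    (3,1)@(7, 3): e=[46,6,112] → █
    (4,1)@(9, 3): e=[70,2,92] → █
    (5,1)@(11, 3): e=[94,-2,72] → ·
    (2,2)@(5, 5): e=[-6,42,128] → ·
    (3,2)@(7, 5): e=[18,38,108] → █
    (5,2)@(11, 5): e=[66,30,68] → █
    (6,2)@(13, 5): e=[90,26,48] → █
    (7,2)@(15, 5): e=[114,22,28] → █
    (8,2)@(17, 5): e=[138,18,8] → █
    (9,2)@(19, 5): e=[162,14,-12] → ·
    (3,3)@(7, 7): e=[-10,70,104] → ·
    (8,4)@(17, 9): e=[82,82,0] → █  [on edge]
  covered (21 px):
    · · · · · · · · · ·
    · · █ █ █ · · · · ·
    · · · █ █ █ █ █ █ ·
    · · · · █ █ █ █ █ ·
    · · · · · █ █ █ █ ·
    · · · · · · █ █ · ·
    · · · · · · · █ · ·
    · · · · · · · · · ·
    · · · · · · · · · ·

Final: [54,24,86]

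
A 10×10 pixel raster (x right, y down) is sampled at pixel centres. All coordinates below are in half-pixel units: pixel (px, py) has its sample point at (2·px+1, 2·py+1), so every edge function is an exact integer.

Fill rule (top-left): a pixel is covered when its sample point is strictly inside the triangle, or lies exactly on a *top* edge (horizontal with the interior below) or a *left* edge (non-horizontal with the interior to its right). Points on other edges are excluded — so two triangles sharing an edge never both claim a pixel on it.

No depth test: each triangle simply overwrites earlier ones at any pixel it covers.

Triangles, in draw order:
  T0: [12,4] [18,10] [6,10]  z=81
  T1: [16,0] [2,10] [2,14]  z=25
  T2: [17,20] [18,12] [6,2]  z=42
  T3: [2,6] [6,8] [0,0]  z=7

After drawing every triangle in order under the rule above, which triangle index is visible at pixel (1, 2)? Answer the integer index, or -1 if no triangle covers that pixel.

T0:
  2·area = 72
  edge (12, 4)→(18, 10): d=(6,6) right/bottom  bias=-1
  edge (18, 10)→(6, 10): d=(-12,0) right/bottom  bias=-1
  edge (6, 10)→(12, 4): d=(6,-6) top-left  bias=+0
    (4,0)@(9, 1): e=[0,108,-36] → ·  [on edge]
    (7,0)@(15, 1): e=[-36,108,0] → ·  [on edge]
    (5,1)@(11, 3): e=[0,84,-12] → ·  [on edge]
    (6,1)@(13, 3): e=[-12,84,0] → ·  [on edge]
    (5,2)@(11, 5): e=[12,60,0] → #  [on edge]
    (6,2)@(13, 5): e=[0,60,12] → ·  [on edge]
    (4,3)@(9, 7): e=[36,36,0] → #  [on edge]
    (6,3)@(13, 7): e=[12,36,24] → #
    (7,3)@(15, 7): e=[0,36,36] → ·  [on edge]
    (3,4)@(7, 9): e=[60,12,0] → #  [on edge]
    (7,4)@(15, 9): e=[12,12,48] → #
    (8,4)@(17, 9): e=[0,12,60] → ·  [on edge]
    (2,5)@(5, 11): e=[84,-12,0] → ·  [on edge]
    (9,5)@(19, 11): e=[0,-12,84] → ·  [on edge]
    (1,6)@(3, 13): e=[108,-36,0] → ·  [on edge]
    (0,7)@(1, 15): e=[132,-60,0] → ·  [on edge]
  covered (9 px):
    · · · · · · · · · ·
    · · · · · · · · · ·
    · · · · · # · · · ·
    · · · · # # # · · ·
    · · · # # # # # · ·
    · · · · · · · · · ·
    · · · · · · · · · ·
    · · · · · · · · · ·
    · · · · · · · · · ·
    · · · · · · · · · ·
T1:
  2·area = 56  (B↔C swapped to make it positive)
  edge (16, 0)→(2, 14): d=(-14,14) right/bottom  bias=-1
  edge (2, 14)→(2, 10): d=(0,-4) top-left  bias=+0
  edge (2, 10)→(16, 0): d=(14,-10) top-left  bias=+0
    (7,0)@(15, 1): e=[0,52,4] → ·  [on edge]
    (6,1)@(13, 3): e=[0,44,12] → ·  [on edge]
    (4,2)@(9, 5): e=[28,28,0] → #  [on edge]
    (5,2)@(11, 5): e=[0,36,20] → ·  [on edge]
    (3,3)@(7, 7): e=[28,20,8] → #
    (4,3)@(9, 7): e=[0,28,28] → ·  [on edge]
    (2,4)@(5, 9): e=[28,12,16] → #
    (3,4)@(7, 9): e=[0,20,36] → ·  [on edge]
    (1,5)@(3, 11): e=[28,4,24] → #
    (2,5)@(5, 11): e=[0,12,44] → ·  [on edge]
    (1,6)@(3, 13): e=[0,4,52] → ·  [on edge]
    (0,7)@(1, 15): e=[0,-4,60] → ·  [on edge]
  covered (4 px):
    · · · · · · · · · ·
    · · · · · · · · · ·
    · · · · # · · · · ·
    · · · # · · · · · ·
    · · # · · · · · · ·
    · # · · · · · · · ·
    · · · · · · · · · ·
    · · · · · · · · · ·
    · · · · · · · · · ·
    · · · · · · · · · ·
T2:
  2·area = 106  (B↔C swapped to make it positive)
  edge (17, 20)→(6, 2): d=(-11,-18) top-left  bias=+0
  edge (6, 2)→(18, 12): d=(12,10) right/bottom  bias=-1
  edge (18, 12)→(17, 20): d=(-1,8) right/bottom  bias=-1
    (3,1)@(7, 3): e=[7,2,97] → #
    (4,1)@(9, 3): e=[43,-18,81] → ·
    (3,2)@(7, 5): e=[-15,26,95] → ·
    (4,2)@(9, 5): e=[21,6,79] → #
    (5,2)@(11, 5): e=[57,-14,63] → ·
    (4,3)@(9, 7): e=[-1,30,77] → ·
    (5,3)@(11, 7): e=[35,10,61] → #
    (6,3)@(13, 7): e=[71,-10,45] → ·
    (5,4)@(11, 9): e=[13,34,59] → #
    (6,4)@(13, 9): e=[49,14,43] → #
    (7,4)@(15, 9): e=[85,-6,27] → ·
    (5,5)@(11, 11): e=[-9,58,57] → ·
  covered (14 px):
    · · · · · · · · · ·
    · · · # · · · · · ·
    · · · · # · · · · ·
    · · · · · # · · · ·
    · · · · · # # · · ·
    · · · · · · # # · ·
    · · · · · · # # # ·
    · · · · · · · # # ·
    · · · · · · · · # ·
    · · · · · · · · # ·
T3:
  2·area = 20  (B↔C swapped to make it positive)
  edge (2, 6)→(0, 0): d=(-2,-6) top-left  bias=+0
  edge (0, 0)→(6, 8): d=(6,8) right/bottom  bias=-1
  edge (6, 8)→(2, 6): d=(-4,-2) top-left  bias=+0
    (0,1)@(1, 3): e=[0,10,10] → #  [on edge]
    (1,1)@(3, 3): e=[12,-6,14] → ·
    (0,2)@(1, 5): e=[-4,22,2] → ·
    (1,2)@(3, 5): e=[8,6,6] → #
    (2,2)@(5, 5): e=[20,-10,10] → ·
    (1,3)@(3, 7): e=[4,18,-2] → ·
    (2,3)@(5, 7): e=[16,2,2] → #
    (3,3)@(7, 7): e=[28,-14,6] → ·
    (1,4)@(3, 9): e=[0,30,-10] → ·  [on edge]
    (2,4)@(5, 9): e=[12,14,-6] → ·
    (2,7)@(5, 15): e=[0,50,-30] → ·  [on edge]
  covered (3 px):
    · · · · · · · · · ·
    # · · · · · · · · ·
    · # · · · · · · · ·
    · · # · · · · · · ·
    · · · · · · · · · ·
    · · · · · · · · · ·
    · · · · · · · · · ·
    · · · · · · · · · ·
    · · · · · · · · · ·
    · · · · · · · · · ·

Z-buffer (winner per pixel, '.' = empty):
  . . . . . . . . . .
  3 . . 2 . . . . . .
  . 3 . . 2 0 . . . .
  . . 3 1 0 2 0 . . .
  . . 1 0 0 2 2 0 . .
  . 1 . . . . 2 2 . .
  . . . . . . 2 2 2 .
  . . . . . . . 2 2 .
  . . . . . . . . 2 .
  . . . . . . . . 2 .

Result: 3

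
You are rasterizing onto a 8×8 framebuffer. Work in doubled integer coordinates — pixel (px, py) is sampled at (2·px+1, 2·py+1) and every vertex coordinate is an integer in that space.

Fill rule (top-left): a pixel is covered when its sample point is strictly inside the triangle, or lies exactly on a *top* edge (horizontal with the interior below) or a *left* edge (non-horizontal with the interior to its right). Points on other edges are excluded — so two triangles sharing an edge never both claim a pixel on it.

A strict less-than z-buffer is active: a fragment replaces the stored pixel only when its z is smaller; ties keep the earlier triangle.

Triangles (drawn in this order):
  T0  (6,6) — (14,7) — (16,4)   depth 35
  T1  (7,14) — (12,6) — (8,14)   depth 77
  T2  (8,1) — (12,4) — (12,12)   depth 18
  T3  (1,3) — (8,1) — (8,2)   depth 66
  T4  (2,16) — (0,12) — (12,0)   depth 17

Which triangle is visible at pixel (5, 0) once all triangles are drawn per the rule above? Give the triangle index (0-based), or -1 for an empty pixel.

T0:
  2·area = 26  (B↔C swapped to make it positive)
  edge (6, 6)→(16, 4): d=(10,-2) top-left  bias=+0
  edge (16, 4)→(14, 7): d=(-2,3) right/bottom  bias=-1
  edge (14, 7)→(6, 6): d=(-8,-1) top-left  bias=+0
    (5,2)@(11, 5): e=[0,13,13] → X  [on edge]
    (6,2)@(13, 5): e=[4,7,15] → X
    (7,2)@(15, 5): e=[8,1,17] → X
    (0,3)@(1, 7): e=[0,39,-13] → .  [on edge]
    (5,3)@(11, 7): e=[20,9,-3] → .
    (6,3)@(13, 7): e=[24,3,-1] → .
    (7,3)@(15, 7): e=[28,-3,1] → .
  covered (3 px):
    . . . . . . . .
    . . . . . . . .
    . . . . . X X X
    . . . . . . . .
    . . . . . . . .
    . . . . . . . .
    . . . . . . . .
    . . . . . . . .
T1:
  2·area = 8
  edge (7, 14)→(12, 6): d=(5,-8) top-left  bias=+0
  edge (12, 6)→(8, 14): d=(-4,8) right/bottom  bias=-1
  edge (8, 14)→(7, 14): d=(-1,0) right/bottom  bias=-1
    (4,5)@(9, 11): e=[1,4,3] → X
    (5,5)@(11, 11): e=[17,-12,3] → .
    (4,6)@(9, 13): e=[11,-4,1] → .
  covered (1 px):
    . . . . . . . .
    . . . . . . . .
    . . . . . . . .
    . . . . . . . .
    . . . . . . . .
    . . . . X . . .
    . . . . . . . .
    . . . . . . . .
T2:
  2·area = 32
  edge (8, 1)→(12, 4): d=(4,3) right/bottom  bias=-1
  edge (12, 4)→(12, 12): d=(0,8) right/bottom  bias=-1
  edge (12, 12)→(8, 1): d=(-4,-11) top-left  bias=+0
    (4,1)@(9, 3): e=[5,24,3] → X
    (5,1)@(11, 3): e=[-1,8,25] → .
    (4,2)@(9, 5): e=[13,24,-5] → .
    (5,2)@(11, 5): e=[7,8,17] → X
    (6,2)@(13, 5): e=[1,-8,39] → .
    (5,3)@(11, 7): e=[15,8,9] → X
    (6,3)@(13, 7): e=[9,-8,31] → .
    (5,4)@(11, 9): e=[23,8,1] → X
    (6,4)@(13, 9): e=[17,-8,23] → .
    (5,5)@(11, 11): e=[31,8,-7] → .
  covered (4 px):
    . . . . . . . .
    . . . . X . . .
    . . . . . X . .
    . . . . . X . .
    . . . . . X . .
    . . . . . . . .
    . . . . . . . .
    . . . . . . . .
T3:
  2·area = 7
  edge (1, 3)→(8, 1): d=(7,-2) top-left  bias=+0
  edge (8, 1)→(8, 2): d=(0,1) right/bottom  bias=-1
  edge (8, 2)→(1, 3): d=(-7,1) right/bottom  bias=-1
    (7,0)@(15, 1): e=[14,-7,0] → .  [on edge]
    (0,1)@(1, 3): e=[0,7,0] → .  [on edge]
  covered (0 px):
    . . . . . . . .
    . . . . . . . .
    . . . . . . . .
    . . . . . . . .
    . . . . . . . .
    . . . . . . . .
    . . . . . . . .
    . . . . . . . .
T4:
  2·area = 72
  edge (2, 16)→(0, 12): d=(-2,-4) top-left  bias=+0
  edge (0, 12)→(12, 0): d=(12,-12) top-left  bias=+0
  edge (12, 0)→(2, 16): d=(-10,16) right/bottom  bias=-1
    (5,0)@(11, 1): e=[66,0,6] → X  [on edge]
    (6,0)@(13, 1): e=[74,24,-26] → .
    (4,1)@(9, 3): e=[54,0,18] → X  [on edge]
    (5,1)@(11, 3): e=[62,24,-14] → .
    (3,2)@(7, 5): e=[42,0,30] → X  [on edge]
    (4,2)@(9, 5): e=[50,24,-2] → .
    (2,3)@(5, 7): e=[30,0,42] → X  [on edge]
    (4,3)@(9, 7): e=[46,48,-22] → .
    (1,4)@(3, 9): e=[18,0,54] → X  [on edge]
    (3,4)@(7, 9): e=[34,48,-10] → .
    (0,5)@(1, 11): e=[6,0,66] → X  [on edge]
    (3,5)@(7, 11): e=[30,72,-30] → .
  covered (12 px):
    . . . . . X . .
    . . . . X . . .
    . . . X . . . .
    . . X X . . . .
    . X X . . . . .
    X X X . . . . .
    X X . . . . . .
    . . . . . . . .

Z-buffer (winner per pixel, '.' = empty):
  . . . . . 4 . .
  . . . . 4 . . .
  . . . 4 . 2 0 0
  . . 4 4 . 2 . .
  . 4 4 . . 2 . .
  4 4 4 . 1 . . .
  4 4 . . . . . .
  . . . . . . . .

Final: 4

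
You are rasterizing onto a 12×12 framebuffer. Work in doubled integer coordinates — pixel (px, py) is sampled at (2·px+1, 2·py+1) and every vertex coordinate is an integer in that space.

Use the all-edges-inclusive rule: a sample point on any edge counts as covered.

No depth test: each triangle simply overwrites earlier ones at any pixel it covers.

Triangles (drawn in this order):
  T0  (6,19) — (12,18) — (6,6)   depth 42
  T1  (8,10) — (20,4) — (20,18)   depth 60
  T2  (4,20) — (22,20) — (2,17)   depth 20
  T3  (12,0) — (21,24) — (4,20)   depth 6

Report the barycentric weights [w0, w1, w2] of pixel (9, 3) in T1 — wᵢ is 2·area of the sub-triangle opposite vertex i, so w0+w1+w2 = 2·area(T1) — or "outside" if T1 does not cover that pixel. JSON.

T0:
  2·area = 78  (B↔C swapped to make it positive)
  edge (6, 19)→(6, 6): d=(0,-13) inclusive
  edge (6, 6)→(12, 18): d=(6,12) inclusive
  edge (12, 18)→(6, 19): d=(-6,1) inclusive
    (3,4)@(7, 9): e=[13,6,59] → #
    (4,4)@(9, 9): e=[39,-18,57] → ·
    (3,5)@(7, 11): e=[13,18,47] → #
    (4,5)@(9, 11): e=[39,-6,45] → ·
    (3,6)@(7, 13): e=[13,30,35] → #
    (4,6)@(9, 13): e=[39,6,33] → #
    (5,6)@(11, 13): e=[65,-18,31] → ·
    (3,7)@(7, 15): e=[13,42,23] → #
    (5,7)@(11, 15): e=[65,-6,19] → ·
    (3,8)@(7, 17): e=[13,54,11] → #
    (5,8)@(11, 17): e=[65,6,7] → #
    (6,8)@(13, 17): e=[91,-18,5] → ·
  covered (9 px):
    · · · · · · · · · · · ·
    · · · · · · · · · · · ·
    · · · · · · · · · · · ·
    · · · · · · · · · · · ·
    · · · # · · · · · · · ·
    · · · # · · · · · · · ·
    · · · # # · · · · · · ·
    · · · # # · · · · · · ·
    · · · # # # · · · · · ·
    · · · · · · · · · · · ·
    · · · · · · · · · · · ·
    · · · · · · · · · · · ·
T1:
  2·area = 168
  edge (8, 10)→(20, 4): d=(12,-6) inclusive
  edge (20, 4)→(20, 18): d=(0,14) inclusive
  edge (20, 18)→(8, 10): d=(-12,-8) inclusive
    (9,2)@(19, 5): e=[6,14,148] → #
    (10,2)@(21, 5): e=[18,-14,164] → ·
    (7,3)@(15, 7): e=[6,70,92] → #
    (8,3)@(17, 7): e=[18,42,108] → #
    (10,3)@(21, 7): e=[42,-14,140] → ·
    (5,4)@(11, 9): e=[6,126,36] → #
    (6,4)@(13, 9): e=[18,98,52] → #
    (10,4)@(21, 9): e=[66,-14,116] → ·
    (5,5)@(11, 11): e=[30,126,12] → #
    (10,5)@(21, 11): e=[90,-14,92] → ·
    (5,6)@(11, 13): e=[54,126,-12] → ·
    (6,6)@(13, 13): e=[66,98,4] → #
  covered (21 px):
    · · · · · · · · · · · ·
    · · · · · · · · · · · ·
    · · · · · · · · · # · ·
    · · · · · · · # # # · ·
    · · · · · # # # # # · ·
    · · · · · # # # # # · ·
    · · · · · · # # # # · ·
    · · · · · · · · # # · ·
    · · · · · · · · · # · ·
    · · · · · · · · · · · ·
    · · · · · · · · · · · ·
    · · · · · · · · · · · ·
T2:
  2·area = 54  (B↔C swapped to make it positive)
  edge (4, 20)→(2, 17): d=(-2,-3) inclusive
  edge (2, 17)→(22, 20): d=(20,3) inclusive
  edge (22, 20)→(4, 20): d=(-18,0) inclusive
    (2,9)@(5, 19): e=[5,31,18] → #
    (3,9)@(7, 19): e=[11,25,18] → #
    (4,9)@(9, 19): e=[17,19,18] → #
    (5,9)@(11, 19): e=[23,13,18] → #
    (6,9)@(13, 19): e=[29,7,18] → #
    (7,9)@(15, 19): e=[35,1,18] → #
    (8,9)@(17, 19): e=[41,-5,18] → ·
    (2,10)@(5, 21): e=[1,71,-18] → ·
    (3,10)@(7, 21): e=[7,65,-18] → ·
    (4,10)@(9, 21): e=[13,59,-18] → ·
    (5,10)@(11, 21): e=[19,53,-18] → ·
    (6,10)@(13, 21): e=[25,47,-18] → ·
  covered (6 px):
    · · · · · · · · · · · ·
    · · · · · · · · · · · ·
    · · · · · · · · · · · ·
    · · · · · · · · · · · ·
    · · · · · · · · · · · ·
    · · · · · · · · · · · ·
    · · · · · · · · · · · ·
    · · · · · · · · · · · ·
    · · · · · · · · · · · ·
    · · # # # # # # · · · ·
    · · · · · · · · · · · ·
    · · · · · · · · · · · ·
T3:
  2·area = 372
  edge (12, 0)→(21, 24): d=(9,24) inclusive
  edge (21, 24)→(4, 20): d=(-17,-4) inclusive
  edge (4, 20)→(12, 0): d=(8,-20) inclusive
    (5,1)@(11, 3): e=[51,317,4] → #
    (6,1)@(13, 3): e=[3,325,44] → #
    (7,1)@(15, 3): e=[-45,333,84] → ·
    (5,2)@(11, 5): e=[69,283,20] → #
    (7,2)@(15, 5): e=[-27,299,100] → ·
    (5,3)@(11, 7): e=[87,249,36] → #
    (7,3)@(15, 7): e=[-9,265,116] → ·
    (4,4)@(9, 9): e=[153,207,12] → #
    (7,4)@(15, 9): e=[9,231,132] → #
    (8,4)@(17, 9): e=[-39,239,172] → ·
    (4,5)@(9, 11): e=[171,173,28] → #
    (8,5)@(17, 11): e=[-21,205,188] → ·
  covered (47 px):
    · · · · · · · · · · · ·
    · · · · · # # · · · · ·
    · · · · · # # · · · · ·
    · · · · · # # · · · · ·
    · · · · # # # # · · · ·
    · · · · # # # # · · · ·
    · · · # # # # # · · · ·
    · · · # # # # # # · · ·
    · · · # # # # # # · · ·
    · · # # # # # # # # · ·
    · · · · # # # # # # · ·
    · · · · · · · · # # · ·

Answer: [14,124,30]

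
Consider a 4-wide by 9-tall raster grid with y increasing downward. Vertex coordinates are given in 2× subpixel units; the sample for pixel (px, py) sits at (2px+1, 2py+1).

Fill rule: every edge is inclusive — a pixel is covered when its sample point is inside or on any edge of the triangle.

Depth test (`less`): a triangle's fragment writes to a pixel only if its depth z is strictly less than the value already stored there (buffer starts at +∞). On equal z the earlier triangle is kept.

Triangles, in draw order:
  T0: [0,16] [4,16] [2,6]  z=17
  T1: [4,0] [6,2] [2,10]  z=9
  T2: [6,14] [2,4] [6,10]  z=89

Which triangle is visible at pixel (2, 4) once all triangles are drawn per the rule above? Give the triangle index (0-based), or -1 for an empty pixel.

T0:
  2·area = 40  (B↔C swapped to make it positive)
  edge (0, 16)→(2, 6): d=(2,-10) inclusive
  edge (2, 6)→(4, 16): d=(2,10) inclusive
  edge (4, 16)→(0, 16): d=(-4,0) inclusive
    (0,0)@(1, 1): e=[-20,0,60] → .  [on edge]
    (1,0)@(3, 1): e=[0,-20,60] → .  [on edge]
    (0,5)@(1, 11): e=[0,20,20] → X  [on edge]
    (1,5)@(3, 11): e=[20,0,20] → X  [on edge]
    (2,5)@(5, 11): e=[40,-20,20] → .
    (0,6)@(1, 13): e=[4,24,12] → X
    (2,6)@(5, 13): e=[44,-16,12] → .
    (0,7)@(1, 15): e=[8,28,4] → X
    (2,7)@(5, 15): e=[48,-12,4] → .
    (0,8)@(1, 17): e=[12,32,-4] → .
    (1,8)@(3, 17): e=[32,12,-4] → .
  covered (6 px):
    . . . .
    . . . .
    . . . .
    . . . .
    . . . .
    X X . .
    X X . .
    X X . .
    . . . .
T1:
  2·area = 24
  edge (4, 0)→(6, 2): d=(2,2) inclusive
  edge (6, 2)→(2, 10): d=(-4,8) inclusive
  edge (2, 10)→(4, 0): d=(2,-10) inclusive
    (2,0)@(5, 1): e=[0,12,12] → X  [on edge]
    (3,0)@(7, 1): e=[-4,-4,32] → .
    (2,1)@(5, 3): e=[4,4,16] → X
    (3,1)@(7, 3): e=[0,-12,36] → .  [on edge]
    (1,2)@(3, 5): e=[12,12,0] → X  [on edge]
    (2,2)@(5, 5): e=[8,-4,20] → .
    (1,3)@(3, 7): e=[16,4,4] → X
    (2,3)@(5, 7): e=[12,-12,24] → .
    (1,4)@(3, 9): e=[20,-4,8] → .
    (0,7)@(1, 15): e=[36,-12,0] → .  [on edge]
  covered (4 px):
    . . X .
    . . X .
    . X . .
    . X . .
    . . . .
    . . . .
    . . . .
    . . . .
    . . . .
T2:
  2·area = 16
  edge (6, 14)→(2, 4): d=(-4,-10) inclusive
  edge (2, 4)→(6, 10): d=(4,6) inclusive
  edge (6, 10)→(6, 14): d=(0,4) inclusive
    (2,4)@(5, 9): e=[10,2,4] → X
    (3,4)@(7, 9): e=[30,-10,-4] → .
    (2,5)@(5, 11): e=[2,10,4] → X
    (3,5)@(7, 11): e=[22,-2,-4] → .
    (2,6)@(5, 13): e=[-6,18,4] → .
  covered (2 px):
    . . . .
    . . . .
    . . . .
    . . . .
    . . X .
    . . X .
    . . . .
    . . . .
    . . . .

Z-buffer (winner per pixel, '.' = empty):
  . . 1 .
  . . 1 .
  . 1 . .
  . 1 . .
  . . 2 .
  0 0 2 .
  0 0 . .
  0 0 . .
  . . . .

Result: 2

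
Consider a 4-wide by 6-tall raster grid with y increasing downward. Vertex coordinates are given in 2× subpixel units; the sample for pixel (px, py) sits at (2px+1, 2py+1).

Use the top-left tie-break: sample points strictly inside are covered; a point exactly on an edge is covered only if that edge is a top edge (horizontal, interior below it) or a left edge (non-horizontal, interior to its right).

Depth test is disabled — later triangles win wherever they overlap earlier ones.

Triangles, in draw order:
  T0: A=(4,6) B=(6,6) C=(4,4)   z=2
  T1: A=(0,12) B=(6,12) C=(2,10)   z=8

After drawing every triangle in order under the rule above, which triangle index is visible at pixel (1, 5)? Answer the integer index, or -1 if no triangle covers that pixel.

T0:
  2·area = 4  (B↔C swapped to make it positive)
  edge (4, 6)→(4, 4): d=(0,-2) top-left  bias=+0
  edge (4, 4)→(6, 6): d=(2,2) right/bottom  bias=-1
  edge (6, 6)→(4, 6): d=(-2,0) right/bottom  bias=-1
    (0,0)@(1, 1): e=[-6,0,10] → ·  [on edge]
    (1,1)@(3, 3): e=[-2,0,6] → ·  [on edge]
    (2,2)@(5, 5): e=[2,0,2] → ·  [on edge]
    (3,3)@(7, 7): e=[6,0,-2] → ·  [on edge]
  covered (0 px):
    · · · ·
    · · · ·
    · · · ·
    · · · ·
    · · · ·
    · · · ·
T1:
  2·area = 12  (B↔C swapped to make it positive)
  edge (0, 12)→(2, 10): d=(2,-2) top-left  bias=+0
  edge (2, 10)→(6, 12): d=(4,2) right/bottom  bias=-1
  edge (6, 12)→(0, 12): d=(-6,0) right/bottom  bias=-1
    (3,2)@(7, 5): e=[0,-30,42] → ·  [on edge]
    (2,3)@(5, 7): e=[0,-18,30] → ·  [on edge]
    (1,4)@(3, 9): e=[0,-6,18] → ·  [on edge]
    (0,5)@(1, 11): e=[0,6,6] → █  [on edge]
    (1,5)@(3, 11): e=[4,2,6] → █
    (2,5)@(5, 11): e=[8,-2,6] → ·
  covered (2 px):
    · · · ·
    · · · ·
    · · · ·
    · · · ·
    · · · ·
    █ █ · ·

Z-buffer (winner per pixel, '.' = empty):
  . . . .
  . . . .
  . . . .
  . . . .
  . . . .
  1 1 . .

Final: 1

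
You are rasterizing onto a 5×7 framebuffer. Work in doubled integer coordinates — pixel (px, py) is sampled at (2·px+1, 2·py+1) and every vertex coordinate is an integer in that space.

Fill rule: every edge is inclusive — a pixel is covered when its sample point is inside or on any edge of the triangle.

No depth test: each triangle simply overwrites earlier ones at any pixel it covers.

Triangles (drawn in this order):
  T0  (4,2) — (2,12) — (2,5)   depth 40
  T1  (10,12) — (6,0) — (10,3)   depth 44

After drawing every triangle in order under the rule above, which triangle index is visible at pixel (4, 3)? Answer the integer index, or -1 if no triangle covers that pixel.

T0:
  2·area = 14
  edge (4, 2)→(2, 12): d=(-2,10) inclusive
  edge (2, 12)→(2, 5): d=(0,-7) inclusive
  edge (2, 5)→(4, 2): d=(2,-3) inclusive
    (1,2)@(3, 5): e=[4,7,3] → X
    (2,2)@(5, 5): e=[-16,21,9] → .
    (1,3)@(3, 7): e=[0,7,7] → X  [on edge]
    (2,3)@(5, 7): e=[-20,21,13] → .
    (1,4)@(3, 9): e=[-4,7,11] → .
  covered (2 px):
    . . . . .
    . . . . .
    . X . . .
    . X . . .
    . . . . .
    . . . . .
    . . . . .
T1:
  2·area = 36
  edge (10, 12)→(6, 0): d=(-4,-12) inclusive
  edge (6, 0)→(10, 3): d=(4,3) inclusive
  edge (10, 3)→(10, 12): d=(0,9) inclusive
    (3,0)@(7, 1): e=[8,1,27] → X
    (4,0)@(9, 1): e=[32,-5,9] → .
    (3,1)@(7, 3): e=[0,9,27] → X  [on edge]
    (4,1)@(9, 3): e=[24,3,9] → X
    (3,2)@(7, 5): e=[-8,17,27] → .
    (4,2)@(9, 5): e=[16,11,9] → X
    (4,3)@(9, 7): e=[8,19,9] → X
    (4,4)@(9, 9): e=[0,27,9] → X  [on edge]
    (4,5)@(9, 11): e=[-8,35,9] → .
  covered (6 px):
    . . . X .
    . . . X X
    . . . . X
    . . . . X
    . . . . X
    . . . . .
    . . . . .

Z-buffer (winner per pixel, '.' = empty):
  . . . 1 .
  . . . 1 1
  . 0 . . 1
  . 0 . . 1
  . . . . 1
  . . . . .
  . . . . .

Final: 1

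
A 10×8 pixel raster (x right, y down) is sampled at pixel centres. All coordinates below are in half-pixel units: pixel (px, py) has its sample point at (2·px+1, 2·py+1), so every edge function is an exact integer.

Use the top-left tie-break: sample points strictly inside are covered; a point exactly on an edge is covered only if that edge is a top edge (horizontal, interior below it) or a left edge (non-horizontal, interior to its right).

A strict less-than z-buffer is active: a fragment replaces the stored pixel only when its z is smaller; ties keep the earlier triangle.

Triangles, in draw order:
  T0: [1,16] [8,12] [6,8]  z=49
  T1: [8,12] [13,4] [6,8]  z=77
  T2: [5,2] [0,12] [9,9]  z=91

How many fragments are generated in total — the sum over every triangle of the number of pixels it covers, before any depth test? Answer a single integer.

T0:
  2·area = 36  (B↔C swapped to make it positive)
  edge (1, 16)→(6, 8): d=(5,-8) top-left  bias=+0
  edge (6, 8)→(8, 12): d=(2,4) right/bottom  bias=-1
  edge (8, 12)→(1, 16): d=(-7,4) right/bottom  bias=-1
    (2,5)@(5, 11): e=[7,10,19] → #
    (3,5)@(7, 11): e=[23,2,11] → #
    (4,5)@(9, 11): e=[39,-6,3] → ·
    (1,6)@(3, 13): e=[1,22,13] → #
    (3,6)@(7, 13): e=[33,6,-3] → ·
    (1,7)@(3, 15): e=[11,26,-1] → ·
    (2,7)@(5, 15): e=[27,18,-9] → ·
  covered (4 px):
    · · · · · · · · · ·
    · · · · · · · · · ·
    · · · · · · · · · ·
    · · · · · · · · · ·
    · · · · · · · · · ·
    · · # # · · · · · ·
    · # # · · · · · · ·
    · · · · · · · · · ·
T1:
  2·area = 36  (B↔C swapped to make it positive)
  edge (8, 12)→(6, 8): d=(-2,-4) top-left  bias=+0
  edge (6, 8)→(13, 4): d=(7,-4) top-left  bias=+0
  edge (13, 4)→(8, 12): d=(-5,8) right/bottom  bias=-1
    (4,3)@(9, 7): e=[14,5,17] → #
    (5,3)@(11, 7): e=[22,13,1] → #
    (6,3)@(13, 7): e=[30,21,-15] → ·
    (3,4)@(7, 9): e=[2,11,23] → #
    (5,4)@(11, 9): e=[18,27,-9] → ·
    (3,5)@(7, 11): e=[-2,25,13] → ·
    (4,5)@(9, 11): e=[6,33,-3] → ·
  covered (4 px):
    · · · · · · · · · ·
    · · · · · · · · · ·
    · · · · · · · · · ·
    · · · · # # · · · ·
    · · · # # · · · · ·
    · · · · · · · · · ·
    · · · · · · · · · ·
    · · · · · · · · · ·
T2:
  2·area = 75  (B↔C swapped to make it positive)
  edge (5, 2)→(9, 9): d=(4,7) right/bottom  bias=-1
  edge (9, 9)→(0, 12): d=(-9,3) right/bottom  bias=-1
  edge (0, 12)→(5, 2): d=(5,-10) top-left  bias=+0
    (2,1)@(5, 3): e=[4,66,5] → #
    (3,1)@(7, 3): e=[-10,60,25] → ·
    (2,2)@(5, 5): e=[12,48,15] → #
    (3,2)@(7, 5): e=[-2,42,35] → ·
    (1,3)@(3, 7): e=[34,36,5] → #
    (3,3)@(7, 7): e=[6,24,45] → #
    (4,3)@(9, 7): e=[-8,18,65] → ·
    (7,3)@(15, 7): e=[-50,0,125] → ·  [on edge]
    (1,4)@(3, 9): e=[42,18,15] → #
    (4,4)@(9, 9): e=[0,0,75] → ·  [on edge]
    (0,5)@(1, 11): e=[64,6,5] → #
    (1,5)@(3, 11): e=[50,0,25] → ·  [on edge]
  covered (9 px):
    · · · · · · · · · ·
    · · # · · · · · · ·
    · · # · · · · · · ·
    · # # # · · · · · ·
    · # # # · · · · · ·
    # · · · · · · · · ·
    · · · · · · · · · ·
    · · · · · · · · · ·

Result: 17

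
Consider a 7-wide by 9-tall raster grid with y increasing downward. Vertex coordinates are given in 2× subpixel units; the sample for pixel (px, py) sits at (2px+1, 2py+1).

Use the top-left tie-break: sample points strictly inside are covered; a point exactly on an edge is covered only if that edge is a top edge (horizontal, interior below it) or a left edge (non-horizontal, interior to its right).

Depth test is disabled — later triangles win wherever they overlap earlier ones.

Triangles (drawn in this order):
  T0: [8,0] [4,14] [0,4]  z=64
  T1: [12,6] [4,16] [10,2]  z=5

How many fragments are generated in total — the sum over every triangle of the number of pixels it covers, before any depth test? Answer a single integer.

T0:
  2·area = 96
  edge (8, 0)→(4, 14): d=(-4,14) right/bottom  bias=-1
  edge (4, 14)→(0, 4): d=(-4,-10) top-left  bias=+0
  edge (0, 4)→(8, 0): d=(8,-4) top-left  bias=+0
    (3,0)@(7, 1): e=[10,82,4] → #
    (4,0)@(9, 1): e=[-18,102,12] → ·
    (1,1)@(3, 3): e=[58,34,4] → #
    (2,1)@(5, 3): e=[30,54,12] → #
    (4,1)@(9, 3): e=[-26,94,28] → ·
    (0,2)@(1, 5): e=[78,6,12] → #
    (3,2)@(7, 5): e=[-6,66,36] → ·
    (0,3)@(1, 7): e=[70,-2,28] → ·
    (1,3)@(3, 7): e=[42,18,36] → #
    (3,3)@(7, 7): e=[-14,58,52] → ·
    (1,4)@(3, 9): e=[34,10,52] → #
    (3,4)@(7, 9): e=[-22,50,68] → ·
  covered (12 px):
    · · · # · · ·
    · # # # · · ·
    # # # · · · ·
    · # # · · · ·
    · # # · · · ·
    · # · · · · ·
    · · · · · · ·
    · · · · · · ·
    · · · · · · ·
T1:
  2·area = 52
  edge (12, 6)→(4, 16): d=(-8,10) right/bottom  bias=-1
  edge (4, 16)→(10, 2): d=(6,-14) top-left  bias=+0
  edge (10, 2)→(12, 6): d=(2,4) right/bottom  bias=-1
    (4,2)@(9, 5): e=[38,4,10] → #
    (5,2)@(11, 5): e=[18,32,2] → #
    (6,2)@(13, 5): e=[-2,60,-6] → ·
    (4,3)@(9, 7): e=[22,16,14] → #
    (6,3)@(13, 7): e=[-18,72,-2] → ·
    (3,4)@(7, 9): e=[26,0,26] → #  [on edge]
    (5,4)@(11, 9): e=[-14,56,10] → ·
    (3,5)@(7, 11): e=[10,12,30] → #
    (4,5)@(9, 11): e=[-10,40,22] → ·
    (3,6)@(7, 13): e=[-6,24,34] → ·
  covered (7 px):
    · · · · · · ·
    · · · · · · ·
    · · · · # # ·
    · · · · # # ·
    · · · # # · ·
    · · · # · · ·
    · · · · · · ·
    · · · · · · ·
    · · · · · · ·

Final: 19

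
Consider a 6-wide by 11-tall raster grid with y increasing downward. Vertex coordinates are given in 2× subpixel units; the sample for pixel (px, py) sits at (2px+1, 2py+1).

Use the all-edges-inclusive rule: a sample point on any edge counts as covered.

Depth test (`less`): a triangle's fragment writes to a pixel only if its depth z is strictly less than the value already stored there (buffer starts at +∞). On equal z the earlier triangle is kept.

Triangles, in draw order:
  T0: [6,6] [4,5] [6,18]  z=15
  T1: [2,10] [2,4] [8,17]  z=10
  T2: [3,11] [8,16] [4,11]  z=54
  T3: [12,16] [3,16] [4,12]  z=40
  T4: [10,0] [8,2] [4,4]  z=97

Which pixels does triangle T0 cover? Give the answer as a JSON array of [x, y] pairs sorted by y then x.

T0:
  2·area = 24  (B↔C swapped to make it positive)
  edge (6, 6)→(6, 18): d=(0,12) inclusive
  edge (6, 18)→(4, 5): d=(-2,-13) inclusive
  edge (4, 5)→(6, 6): d=(2,1) inclusive
    (2,3)@(5, 7): e=[12,9,3] → █
    (3,3)@(7, 7): e=[-12,35,1] → ·
    (2,4)@(5, 9): e=[12,5,7] → █
    (3,4)@(7, 9): e=[-12,31,5] → ·
    (2,5)@(5, 11): e=[12,1,11] → █
    (3,5)@(7, 11): e=[-12,27,9] → ·
    (2,6)@(5, 13): e=[12,-3,15] → ·
  covered (3 px):
    · · · · · ·
    · · · · · ·
    · · · · · ·
    · · █ · · ·
    · · █ · · ·
    · · █ · · ·
    · · · · · ·
    · · · · · ·
    · · · · · ·
    · · · · · ·
    · · · · · ·
T1:
  2·area = 36
  edge (2, 10)→(2, 4): d=(0,-6) inclusive
  edge (2, 4)→(8, 17): d=(6,13) inclusive
  edge (8, 17)→(2, 10): d=(-6,-7) inclusive
    (1,3)@(3, 7): e=[6,5,25] → █
    (2,3)@(5, 7): e=[18,-21,39] → ·
    (1,4)@(3, 9): e=[6,17,13] → █
    (2,4)@(5, 9): e=[18,-9,27] → ·
    (1,5)@(3, 11): e=[6,29,1] → █
    (2,5)@(5, 11): e=[18,3,15] → █
    (3,5)@(7, 11): e=[30,-23,29] → ·
    (1,6)@(3, 13): e=[6,41,-11] → ·
    (2,6)@(5, 13): e=[18,15,3] → █
    (3,6)@(7, 13): e=[30,-11,17] → ·
    (2,7)@(5, 15): e=[18,27,-9] → ·
    (3,7)@(7, 15): e=[30,1,5] → █
  covered (6 px):
    · · · · · ·
    · · · · · ·
    · · · · · ·
    · █ · · · ·
    · █ · · · ·
    · █ █ · · ·
    · · █ · · ·
    · · · █ · ·
    · · · · · ·
    · · · · · ·
    · · · · · ·
T2:
  2·area = 5  (B↔C swapped to make it positive)
  edge (3, 11)→(4, 11): d=(1,0) inclusive
  edge (4, 11)→(8, 16): d=(4,5) inclusive
  edge (8, 16)→(3, 11): d=(-5,-5) inclusive
    (0,4)@(1, 9): e=[-2,7,0] → ·  [on edge]
    (0,5)@(1, 11): e=[0,15,-10] → ·  [on edge]
    (1,5)@(3, 11): e=[0,5,0] → █  [on edge]
    (2,5)@(5, 11): e=[0,-5,10] → ·  [on edge]
    (3,5)@(7, 11): e=[0,-15,20] → ·  [on edge]
    (4,5)@(9, 11): e=[0,-25,30] → ·  [on edge]
    (5,5)@(11, 11): e=[0,-35,40] → ·  [on edge]
    (1,6)@(3, 13): e=[2,13,-10] → ·
    (2,6)@(5, 13): e=[2,3,0] → █  [on edge]
    (3,6)@(7, 13): e=[2,-7,10] → ·
    (2,7)@(5, 15): e=[4,11,-10] → ·
    (3,7)@(7, 15): e=[4,1,0] → █  [on edge]
    (4,8)@(9, 17): e=[6,-1,0] → ·  [on edge]
    (5,9)@(11, 19): e=[8,-3,0] → ·  [on edge]
  covered (3 px):
    · · · · · ·
    · · · · · ·
    · · · · · ·
    · · · · · ·
    · · · · · ·
    · █ · · · ·
    · · █ · · ·
    · · · █ · ·
    · · · · · ·
    · · · · · ·
    · · · · · ·
T3:
  2·area = 36
  edge (12, 16)→(3, 16): d=(-9,0) inclusive
  edge (3, 16)→(4, 12): d=(1,-4) inclusive
  edge (4, 12)→(12, 16): d=(8,4) inclusive
    (2,6)@(5, 13): e=[27,5,4] → █
    (3,6)@(7, 13): e=[27,13,-4] → ·
    (2,7)@(5, 15): e=[9,7,20] → █
    (3,7)@(7, 15): e=[9,15,12] → █
    (4,7)@(9, 15): e=[9,23,4] → █
    (5,7)@(11, 15): e=[9,31,-4] → ·
    (2,8)@(5, 17): e=[-9,9,36] → ·
    (3,8)@(7, 17): e=[-9,17,28] → ·
    (4,8)@(9, 17): e=[-9,25,20] → ·
  covered (4 px):
    · · · · · ·
    · · · · · ·
    · · · · · ·
    · · · · · ·
    · · · · · ·
    · · · · · ·
    · · █ · · ·
    · · █ █ █ ·
    · · · · · ·
    · · · · · ·
    · · · · · ·
T4:
  2·area = 4
  edge (10, 0)→(8, 2): d=(-2,2) inclusive
  edge (8, 2)→(4, 4): d=(-4,2) inclusive
  edge (4, 4)→(10, 0): d=(6,-4) inclusive
    (4,0)@(9, 1): e=[0,2,2] → █  [on edge]
    (5,0)@(11, 1): e=[-4,-2,10] → ·
    (3,1)@(7, 3): e=[0,-2,6] → ·  [on edge]
    (4,1)@(9, 3): e=[-4,-6,14] → ·
    (2,2)@(5, 5): e=[0,-6,10] → ·  [on edge]
    (1,3)@(3, 7): e=[0,-10,14] → ·  [on edge]
    (0,4)@(1, 9): e=[0,-14,18] → ·  [on edge]
  covered (1 px):
    · · · · █ ·
    · · · · · ·
    · · · · · ·
    · · · · · ·
    · · · · · ·
    · · · · · ·
    · · · · · ·
    · · · · · ·
    · · · · · ·
    · · · · · ·
    · · · · · ·

Final: [[2,3],[2,4],[2,5]]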